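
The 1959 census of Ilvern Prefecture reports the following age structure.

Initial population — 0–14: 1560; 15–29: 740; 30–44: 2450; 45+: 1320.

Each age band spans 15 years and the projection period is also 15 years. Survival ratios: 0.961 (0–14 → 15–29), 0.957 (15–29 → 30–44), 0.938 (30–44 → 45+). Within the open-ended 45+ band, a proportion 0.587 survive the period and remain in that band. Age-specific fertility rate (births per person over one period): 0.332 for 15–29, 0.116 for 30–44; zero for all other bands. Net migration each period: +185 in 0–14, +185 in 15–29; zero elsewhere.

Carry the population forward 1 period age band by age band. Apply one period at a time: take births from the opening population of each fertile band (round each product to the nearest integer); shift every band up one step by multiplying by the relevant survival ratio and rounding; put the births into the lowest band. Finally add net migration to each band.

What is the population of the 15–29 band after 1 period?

Call the bands 1 to 4, youngest first.
After projecting period 1:
Births: 740 × 0.332 = 246  |  2450 × 0.116 = 284 — total 530
Band 2: 1560 × 0.961 = 1499
Band 3: 740 × 0.957 = 708
Band 4: 2450 × 0.938 + 1320 × 0.587 = 2298 + 775 = 3073
Net migration: Band 1 + 185 → 715; Band 2 + 185 → 1684
End of period: [715, 1684, 708, 3073]

1684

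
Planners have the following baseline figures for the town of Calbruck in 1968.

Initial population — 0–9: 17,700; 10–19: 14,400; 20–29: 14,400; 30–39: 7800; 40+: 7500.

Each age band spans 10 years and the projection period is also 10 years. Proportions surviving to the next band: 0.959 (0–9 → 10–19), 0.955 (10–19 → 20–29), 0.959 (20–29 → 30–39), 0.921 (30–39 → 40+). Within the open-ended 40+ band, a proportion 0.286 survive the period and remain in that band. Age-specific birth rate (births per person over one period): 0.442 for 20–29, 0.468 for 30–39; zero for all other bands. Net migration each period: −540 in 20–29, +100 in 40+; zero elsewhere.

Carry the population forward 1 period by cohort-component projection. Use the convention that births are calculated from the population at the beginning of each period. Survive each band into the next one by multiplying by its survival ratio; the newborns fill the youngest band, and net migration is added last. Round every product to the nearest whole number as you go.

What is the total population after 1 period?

Numbering the groups 1..5 from youngest to oldest:
Period 1:
Births: 14400 × 0.442 = 6365 ; 7800 × 0.468 = 3650 ⇒ total 10015
Group 2: 17700 × 0.959 = 16974
Group 3: 14400 × 0.955 = 13752
Group 4: 14400 × 0.959 = 13810
Group 5: 7800 × 0.921 + 7500 × 0.286 = 7184 + 2145 = 9329
Net migration: Group 3 − 540 → 13212; Group 5 + 100 → 9429
End of period: [10015, 16974, 13212, 13810, 9429]
Total after period 1: 10015 + 16974 + 13212 + 13810 + 9429 = 63440

63440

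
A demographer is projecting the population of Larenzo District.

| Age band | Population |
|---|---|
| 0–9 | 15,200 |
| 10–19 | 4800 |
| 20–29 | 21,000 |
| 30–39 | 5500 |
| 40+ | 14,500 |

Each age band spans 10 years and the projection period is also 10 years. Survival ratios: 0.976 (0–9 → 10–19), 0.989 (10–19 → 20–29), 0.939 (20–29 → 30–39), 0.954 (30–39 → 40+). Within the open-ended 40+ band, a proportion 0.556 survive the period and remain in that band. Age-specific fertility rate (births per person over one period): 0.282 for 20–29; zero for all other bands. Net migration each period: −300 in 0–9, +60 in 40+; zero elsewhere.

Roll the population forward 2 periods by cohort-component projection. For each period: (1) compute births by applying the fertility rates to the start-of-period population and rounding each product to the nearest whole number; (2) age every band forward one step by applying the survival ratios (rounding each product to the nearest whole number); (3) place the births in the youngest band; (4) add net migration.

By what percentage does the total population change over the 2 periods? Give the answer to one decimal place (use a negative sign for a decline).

-14.8

Call the bands 1 to 5, youngest first.
After projecting period 1:
Births: 21000 * 0.282 = 5922
Band 2: 15200 * 0.976 = 14835
Band 3: 4800 * 0.989 = 4747
Band 4: 21000 * 0.939 = 19719
Band 5: 5500 * 0.954 + 14500 * 0.556 = 5247 + 8062 = 13309
Net migration: Band 1 − 300 → 5622; Band 5 + 60 → 13369
→ [5622, 14835, 4747, 19719, 13369]
After projecting period 2:
Births: 4747 * 0.282 = 1339
Band 2: 5622 * 0.976 = 5487
Band 3: 14835 * 0.989 = 14672
Band 4: 4747 * 0.939 = 4457
Band 5: 19719 * 0.954 + 13369 * 0.556 = 18812 + 7433 = 26245
Net migration: Band 1 − 300 → 1039; Band 5 + 60 → 26305
→ [1039, 5487, 14672, 4457, 26305]
Total: 61000 → 51960; change = -9040; percentage change = -14.8%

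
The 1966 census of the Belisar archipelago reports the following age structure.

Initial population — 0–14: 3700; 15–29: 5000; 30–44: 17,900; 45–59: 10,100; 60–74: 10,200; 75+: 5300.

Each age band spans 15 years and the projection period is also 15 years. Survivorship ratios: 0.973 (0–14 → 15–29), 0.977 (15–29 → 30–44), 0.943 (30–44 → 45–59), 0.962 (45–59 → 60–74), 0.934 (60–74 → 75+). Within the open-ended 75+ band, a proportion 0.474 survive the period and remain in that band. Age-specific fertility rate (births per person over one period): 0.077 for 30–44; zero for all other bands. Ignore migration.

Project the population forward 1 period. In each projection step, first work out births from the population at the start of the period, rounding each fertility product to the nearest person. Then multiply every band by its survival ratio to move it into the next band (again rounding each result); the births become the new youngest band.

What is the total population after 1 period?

(Groups numbered youngest = 1 to oldest = 6.)
[period 1]
Births: 17900 * 0.077 = 1378
Group 2: 3700 * 0.973 = 3600
Group 3: 5000 * 0.977 = 4885
Group 4: 17900 * 0.943 = 16880
Group 5: 10100 * 0.962 = 9716
Group 6: 10200 * 0.934 + 5300 * 0.474 = 9527 + 2512 = 12039
Giving 1378 / 3600 / 4885 / 16880 / 9716 / 12039.
Total after period 1: 1378 + 3600 + 4885 + 16880 + 9716 + 12039 = 48498

48498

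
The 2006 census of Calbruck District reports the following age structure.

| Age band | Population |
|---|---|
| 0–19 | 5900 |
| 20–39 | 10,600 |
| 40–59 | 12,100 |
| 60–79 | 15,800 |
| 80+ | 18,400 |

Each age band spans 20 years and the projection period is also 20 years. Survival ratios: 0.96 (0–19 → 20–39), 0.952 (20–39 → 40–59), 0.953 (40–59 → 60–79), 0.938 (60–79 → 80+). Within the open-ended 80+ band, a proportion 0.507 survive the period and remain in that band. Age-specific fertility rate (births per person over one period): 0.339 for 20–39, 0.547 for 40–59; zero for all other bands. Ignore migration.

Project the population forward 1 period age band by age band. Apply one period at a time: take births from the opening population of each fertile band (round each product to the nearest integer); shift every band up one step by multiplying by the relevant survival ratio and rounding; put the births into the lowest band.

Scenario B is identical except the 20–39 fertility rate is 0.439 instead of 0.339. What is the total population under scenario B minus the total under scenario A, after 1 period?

Call the bands 1 to 5, youngest first.
[period 1]
Births: 10600 * 0.339 = 3593 ; 12100 * 0.547 = 6619 → 10212
Band 2: 5900 * 0.96 = 5664
Band 3: 10600 * 0.952 = 10091
Band 4: 12100 * 0.953 = 11531
Band 5: 15800 * 0.938 + 18400 * 0.507 = 14820 + 9329 = 24149
Giving 10212 / 5664 / 10091 / 11531 / 24149.
Scenario A total after 1 period: 61647
Scenario B projection —
[period 1]
Births: 10600 * 0.439 = 4653 ; 12100 * 0.547 = 6619 → 11272
Band 2: 5900 * 0.96 = 5664
Band 3: 10600 * 0.952 = 10091
Band 4: 12100 * 0.953 = 11531
Band 5: 15800 * 0.938 + 18400 * 0.507 = 14820 + 9329 = 24149
Giving 11272 / 5664 / 10091 / 11531 / 24149.
Scenario B total after 1 period: 62707
Difference B − A = 62707 − 61647 = 1060

1060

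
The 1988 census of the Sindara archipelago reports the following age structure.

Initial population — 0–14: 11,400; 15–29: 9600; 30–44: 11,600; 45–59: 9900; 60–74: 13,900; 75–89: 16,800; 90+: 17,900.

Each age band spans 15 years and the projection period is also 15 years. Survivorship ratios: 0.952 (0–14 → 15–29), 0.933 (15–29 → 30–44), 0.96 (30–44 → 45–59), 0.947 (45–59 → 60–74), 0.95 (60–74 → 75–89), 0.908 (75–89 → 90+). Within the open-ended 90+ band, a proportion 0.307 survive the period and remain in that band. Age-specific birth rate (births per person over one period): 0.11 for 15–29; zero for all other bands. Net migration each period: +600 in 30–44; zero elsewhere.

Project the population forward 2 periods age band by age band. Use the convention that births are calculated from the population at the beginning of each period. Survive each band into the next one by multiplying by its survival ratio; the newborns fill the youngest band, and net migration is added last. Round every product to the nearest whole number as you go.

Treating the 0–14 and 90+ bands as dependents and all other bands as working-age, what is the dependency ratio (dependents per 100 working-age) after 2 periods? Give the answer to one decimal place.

48.5

— Period 1 —
Births: 9600 * 0.11 = 1056
15–29: 11400 * 0.952 = 10853
30–44: 9600 * 0.933 = 8957
45–59: 11600 * 0.96 = 11136
60–74: 9900 * 0.947 = 9375
75–89: 13900 * 0.95 = 13205
90+: 16800 * 0.908 + 17900 * 0.307 = 15254 + 5495 = 20749
Net migration: 30–44 + 600 → 9557
End of period: [1056, 10853, 9557, 11136, 9375, 13205, 20749]
— Period 2 —
Births: 10853 * 0.11 = 1194
15–29: 1056 * 0.952 = 1005
30–44: 10853 * 0.933 = 10126
45–59: 9557 * 0.96 = 9175
60–74: 11136 * 0.947 = 10546
75–89: 9375 * 0.95 = 8906
90+: 13205 * 0.908 + 20749 * 0.307 = 11990 + 6370 = 18360
Net migration: 30–44 + 600 → 10726
End of period: [1194, 1005, 10726, 9175, 10546, 8906, 18360]
Dependents (band 0–14 + band 90+) = 1194 + 18360 = 19554; working-age = 40358; ratio = 19554/40358 × 100 = 48.5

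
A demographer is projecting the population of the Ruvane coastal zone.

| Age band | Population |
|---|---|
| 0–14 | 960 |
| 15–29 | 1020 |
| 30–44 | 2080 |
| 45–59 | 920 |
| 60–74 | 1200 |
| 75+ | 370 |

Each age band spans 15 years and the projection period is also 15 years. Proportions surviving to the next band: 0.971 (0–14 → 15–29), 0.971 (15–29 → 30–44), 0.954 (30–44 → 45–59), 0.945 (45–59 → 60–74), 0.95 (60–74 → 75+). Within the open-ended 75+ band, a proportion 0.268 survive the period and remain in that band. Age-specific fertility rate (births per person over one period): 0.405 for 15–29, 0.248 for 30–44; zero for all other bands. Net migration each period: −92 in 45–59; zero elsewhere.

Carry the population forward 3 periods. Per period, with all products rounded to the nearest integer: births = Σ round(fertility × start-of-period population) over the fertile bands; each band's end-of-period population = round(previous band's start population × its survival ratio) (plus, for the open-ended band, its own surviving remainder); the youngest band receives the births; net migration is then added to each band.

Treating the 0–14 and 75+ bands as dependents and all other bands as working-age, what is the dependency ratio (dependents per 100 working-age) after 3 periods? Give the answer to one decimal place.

(Bands numbered youngest = 1 to oldest = 6.)
[period 1]
Births: 1020 * 0.405 = 413  |  2080 * 0.248 = 516 — total 929
Band 2: 960 * 0.971 = 932
Band 3: 1020 * 0.971 = 990
Band 4: 2080 * 0.954 = 1984
Band 5: 920 * 0.945 = 869
Band 6: 1200 * 0.95 + 370 * 0.268 = 1140 + 99 = 1239
Net migration: Band 4 − 92 → 1892
→ [929, 932, 990, 1892, 869, 1239]
[period 2]
Births: 932 * 0.405 = 377  |  990 * 0.248 = 246 — total 623
Band 2: 929 * 0.971 = 902
Band 3: 932 * 0.971 = 905
Band 4: 990 * 0.954 = 944
Band 5: 1892 * 0.945 = 1788
Band 6: 869 * 0.95 + 1239 * 0.268 = 826 + 332 = 1158
Net migration: Band 4 − 92 → 852
→ [623, 902, 905, 852, 1788, 1158]
[period 3]
Births: 902 * 0.405 = 365  |  905 * 0.248 = 224 — total 589
Band 2: 623 * 0.971 = 605
Band 3: 902 * 0.971 = 876
Band 4: 905 * 0.954 = 863
Band 5: 852 * 0.945 = 805
Band 6: 1788 * 0.95 + 1158 * 0.268 = 1699 + 310 = 2009
Net migration: Band 4 − 92 → 771
→ [589, 605, 876, 771, 805, 2009]
Dependents (band 0–14 + band 75+) = 589 + 2009 = 2598; working-age = 3057; ratio = 2598/3057 × 100 = 85.0

85.0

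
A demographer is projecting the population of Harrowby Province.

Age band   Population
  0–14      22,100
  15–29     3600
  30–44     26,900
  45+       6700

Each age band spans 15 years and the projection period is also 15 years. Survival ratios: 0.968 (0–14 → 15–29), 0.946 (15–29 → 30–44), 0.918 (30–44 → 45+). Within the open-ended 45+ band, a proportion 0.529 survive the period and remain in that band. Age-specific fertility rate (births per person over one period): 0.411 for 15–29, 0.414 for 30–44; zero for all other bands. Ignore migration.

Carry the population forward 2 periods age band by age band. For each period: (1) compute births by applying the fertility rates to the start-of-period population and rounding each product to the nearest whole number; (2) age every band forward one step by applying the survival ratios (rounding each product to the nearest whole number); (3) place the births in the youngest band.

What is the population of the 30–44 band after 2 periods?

Numbering the bands 1..4 from youngest to oldest:
Period 1.
Births: 3600 * 0.411 = 1480  |  26900 * 0.414 = 11137 → 12617
Band 2: 22100 * 0.968 = 21393
Band 3: 3600 * 0.946 = 3406
Band 4: 26900 * 0.918 + 6700 * 0.529 = 24694 + 3544 = 28238
Population now: 0–14=12617, 15–29=21393, 30–44=3406, 45+=28238
Period 2.
Births: 21393 * 0.411 = 8793  |  3406 * 0.414 = 1410 → 10203
Band 2: 12617 * 0.968 = 12213
Band 3: 21393 * 0.946 = 20238
Band 4: 3406 * 0.918 + 28238 * 0.529 = 3127 + 14938 = 18065
Population now: 0–14=10203, 15–29=12213, 30–44=20238, 45+=18065

20238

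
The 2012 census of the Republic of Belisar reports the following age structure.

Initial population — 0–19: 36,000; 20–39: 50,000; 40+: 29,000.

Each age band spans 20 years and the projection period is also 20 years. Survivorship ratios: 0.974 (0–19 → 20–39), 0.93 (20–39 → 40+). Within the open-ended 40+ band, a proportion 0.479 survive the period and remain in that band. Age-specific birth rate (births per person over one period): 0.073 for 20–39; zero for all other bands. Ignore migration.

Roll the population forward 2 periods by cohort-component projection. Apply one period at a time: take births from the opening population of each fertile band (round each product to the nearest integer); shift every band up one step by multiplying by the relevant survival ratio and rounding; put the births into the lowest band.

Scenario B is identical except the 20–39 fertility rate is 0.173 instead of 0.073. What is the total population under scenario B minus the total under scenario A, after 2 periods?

Call the groups 1 to 3, youngest first.
After projecting period 1:
Births: 50000 × 0.073 = 3650
Group 2: 36000 × 0.974 = 35064
Group 3: 50000 × 0.93 + 29000 × 0.479 = 46500 + 13891 = 60391
End of period: [3650, 35064, 60391]
After projecting period 2:
Births: 35064 × 0.073 = 2560
Group 2: 3650 × 0.974 = 3555
Group 3: 35064 × 0.93 + 60391 × 0.479 = 32610 + 28927 = 61537
End of period: [2560, 3555, 61537]
Scenario A total after 2 periods: 67652
Scenario B projection —
After projecting period 1:
Births: 50000 × 0.173 = 8650
Group 2: 36000 × 0.974 = 35064
Group 3: 50000 × 0.93 + 29000 × 0.479 = 46500 + 13891 = 60391
End of period: [8650, 35064, 60391]
After projecting period 2:
Births: 35064 × 0.173 = 6066
Group 2: 8650 × 0.974 = 8425
Group 3: 35064 × 0.93 + 60391 × 0.479 = 32610 + 28927 = 61537
End of period: [6066, 8425, 61537]
Scenario B total after 2 periods: 76028
Difference B − A = 76028 − 67652 = 8376

8376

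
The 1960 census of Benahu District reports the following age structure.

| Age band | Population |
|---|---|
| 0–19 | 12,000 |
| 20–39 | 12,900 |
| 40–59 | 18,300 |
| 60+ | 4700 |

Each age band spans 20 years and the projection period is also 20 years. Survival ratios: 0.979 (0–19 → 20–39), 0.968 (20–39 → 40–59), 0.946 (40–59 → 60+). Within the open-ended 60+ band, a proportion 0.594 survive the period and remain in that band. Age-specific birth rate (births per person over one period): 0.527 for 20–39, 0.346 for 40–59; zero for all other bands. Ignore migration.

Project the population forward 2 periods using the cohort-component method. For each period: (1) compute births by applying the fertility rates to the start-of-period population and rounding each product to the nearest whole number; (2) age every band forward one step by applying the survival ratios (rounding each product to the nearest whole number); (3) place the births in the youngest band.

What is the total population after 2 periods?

Numbering the bands 1..4 from youngest to oldest:
After projecting period 1:
Births: 12900 × 0.527 = 6798, 18300 × 0.346 = 6332 → 13130
Band 2: 12000 × 0.979 = 11748
Band 3: 12900 × 0.968 = 12487
Band 4: 18300 × 0.946 + 4700 × 0.594 = 17312 + 2792 = 20104
End of period: [13130, 11748, 12487, 20104]
After projecting period 2:
Births: 11748 × 0.527 = 6191, 12487 × 0.346 = 4321 → 10512
Band 2: 13130 × 0.979 = 12854
Band 3: 11748 × 0.968 = 11372
Band 4: 12487 × 0.946 + 20104 × 0.594 = 11813 + 11942 = 23755
End of period: [10512, 12854, 11372, 23755]
Total after period 2: 10512 + 12854 + 11372 + 23755 = 58493

58493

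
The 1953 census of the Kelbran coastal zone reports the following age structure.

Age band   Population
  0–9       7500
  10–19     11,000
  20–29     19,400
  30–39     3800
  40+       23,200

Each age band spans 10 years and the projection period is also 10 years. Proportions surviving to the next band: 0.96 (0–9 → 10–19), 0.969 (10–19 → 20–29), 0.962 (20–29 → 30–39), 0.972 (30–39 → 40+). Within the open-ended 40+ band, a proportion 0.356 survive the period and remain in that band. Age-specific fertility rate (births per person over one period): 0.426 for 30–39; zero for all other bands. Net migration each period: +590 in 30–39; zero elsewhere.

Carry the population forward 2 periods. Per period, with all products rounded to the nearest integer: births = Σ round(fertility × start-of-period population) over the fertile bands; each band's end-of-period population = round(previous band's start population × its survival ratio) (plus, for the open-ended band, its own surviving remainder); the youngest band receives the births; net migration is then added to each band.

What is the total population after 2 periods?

Period 1:
Births: 3800 × 0.426 = 1619
10–19: 7500 × 0.96 = 7200
20–29: 11000 × 0.969 = 10659
30–39: 19400 × 0.962 = 18663
40+: 3800 × 0.972 + 23200 × 0.356 = 3694 + 8259 = 11953
Net migration: 30–39 + 590 → 19253
End of period: [1619, 7200, 10659, 19253, 11953]
Period 2:
Births: 19253 × 0.426 = 8202
10–19: 1619 × 0.96 = 1554
20–29: 7200 × 0.969 = 6977
30–39: 10659 × 0.962 = 10254
40+: 19253 × 0.972 + 11953 × 0.356 = 18714 + 4255 = 22969
Net migration: 30–39 + 590 → 10844
End of period: [8202, 1554, 6977, 10844, 22969]
Total after period 2: 8202 + 1554 + 6977 + 10844 + 22969 = 50546

50546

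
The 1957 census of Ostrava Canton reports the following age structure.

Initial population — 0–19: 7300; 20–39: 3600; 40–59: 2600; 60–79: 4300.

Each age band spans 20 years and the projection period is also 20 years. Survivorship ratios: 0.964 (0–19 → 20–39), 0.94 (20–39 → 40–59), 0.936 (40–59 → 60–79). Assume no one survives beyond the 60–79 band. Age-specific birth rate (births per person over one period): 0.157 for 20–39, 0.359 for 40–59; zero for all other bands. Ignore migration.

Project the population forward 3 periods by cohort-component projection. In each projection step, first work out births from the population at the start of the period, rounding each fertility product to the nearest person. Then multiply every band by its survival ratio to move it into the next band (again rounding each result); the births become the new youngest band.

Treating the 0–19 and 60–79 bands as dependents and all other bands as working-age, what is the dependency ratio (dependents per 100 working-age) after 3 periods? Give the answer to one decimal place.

244.8

[period 1]
Births: 3600 × 0.157 = 565  |  2600 × 0.359 = 933 → 1498
20–39: 7300 × 0.964 = 7037
40–59: 3600 × 0.94 = 3384
60–79: 2600 × 0.936 = 2434
Giving 1498 / 7037 / 3384 / 2434.
[period 2]
Births: 7037 × 0.157 = 1105  |  3384 × 0.359 = 1215 → 2320
20–39: 1498 × 0.964 = 1444
40–59: 7037 × 0.94 = 6615
60–79: 3384 × 0.936 = 3167
Giving 2320 / 1444 / 6615 / 3167.
[period 3]
Births: 1444 × 0.157 = 227  |  6615 × 0.359 = 2375 → 2602
20–39: 2320 × 0.964 = 2236
40–59: 1444 × 0.94 = 1357
60–79: 6615 × 0.936 = 6192
Giving 2602 / 2236 / 1357 / 6192.
Dependents (band 0–19 + band 60–79) = 2602 + 6192 = 8794; working-age = 3593; ratio = 8794/3593 × 100 = 244.8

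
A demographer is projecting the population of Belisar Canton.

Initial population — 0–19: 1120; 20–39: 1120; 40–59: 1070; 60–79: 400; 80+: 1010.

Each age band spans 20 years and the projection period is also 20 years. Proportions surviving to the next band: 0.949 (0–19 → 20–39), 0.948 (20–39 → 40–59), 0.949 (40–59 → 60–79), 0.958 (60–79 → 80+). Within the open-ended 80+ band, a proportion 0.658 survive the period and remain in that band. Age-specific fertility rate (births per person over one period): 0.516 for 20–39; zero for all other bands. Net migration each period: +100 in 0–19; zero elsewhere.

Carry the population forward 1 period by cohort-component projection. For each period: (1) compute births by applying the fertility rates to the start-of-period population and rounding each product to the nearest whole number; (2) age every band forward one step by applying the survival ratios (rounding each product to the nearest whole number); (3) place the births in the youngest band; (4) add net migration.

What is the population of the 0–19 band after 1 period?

678

(Groups numbered youngest = 1 to oldest = 5.)
After projecting period 1:
Births: 1120 * 0.516 = 578
Group 2: 1120 * 0.949 = 1063
Group 3: 1120 * 0.948 = 1062
Group 4: 1070 * 0.949 = 1015
Group 5: 400 * 0.958 + 1010 * 0.658 = 383 + 665 = 1048
Net migration: Group 1 + 100 → 678
Giving 678 / 1063 / 1062 / 1015 / 1048.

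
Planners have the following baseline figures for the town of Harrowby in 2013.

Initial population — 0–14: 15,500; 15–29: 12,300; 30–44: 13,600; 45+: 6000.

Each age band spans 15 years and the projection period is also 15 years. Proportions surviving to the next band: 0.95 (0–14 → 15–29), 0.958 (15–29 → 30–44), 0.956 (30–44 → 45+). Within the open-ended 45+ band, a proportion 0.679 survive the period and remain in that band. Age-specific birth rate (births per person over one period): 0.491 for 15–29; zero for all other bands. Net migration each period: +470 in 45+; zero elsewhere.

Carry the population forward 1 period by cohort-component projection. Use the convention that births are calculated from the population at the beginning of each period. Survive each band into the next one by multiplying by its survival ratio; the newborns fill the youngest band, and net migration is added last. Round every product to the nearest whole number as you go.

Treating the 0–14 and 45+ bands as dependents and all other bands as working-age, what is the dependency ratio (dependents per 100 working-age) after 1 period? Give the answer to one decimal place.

Call the bands 1 to 4, youngest first.
Period 1:
Births: 12300 × 0.491 = 6039
Band 2: 15500 × 0.95 = 14725
Band 3: 12300 × 0.958 = 11783
Band 4: 13600 × 0.956 + 6000 × 0.679 = 13002 + 4074 = 17076
Net migration: Band 4 + 470 → 17546
→ [6039, 14725, 11783, 17546]
Dependents (band 0–14 + band 45+) = 6039 + 17546 = 23585; working-age = 26508; ratio = 23585/26508 × 100 = 89.0

89.0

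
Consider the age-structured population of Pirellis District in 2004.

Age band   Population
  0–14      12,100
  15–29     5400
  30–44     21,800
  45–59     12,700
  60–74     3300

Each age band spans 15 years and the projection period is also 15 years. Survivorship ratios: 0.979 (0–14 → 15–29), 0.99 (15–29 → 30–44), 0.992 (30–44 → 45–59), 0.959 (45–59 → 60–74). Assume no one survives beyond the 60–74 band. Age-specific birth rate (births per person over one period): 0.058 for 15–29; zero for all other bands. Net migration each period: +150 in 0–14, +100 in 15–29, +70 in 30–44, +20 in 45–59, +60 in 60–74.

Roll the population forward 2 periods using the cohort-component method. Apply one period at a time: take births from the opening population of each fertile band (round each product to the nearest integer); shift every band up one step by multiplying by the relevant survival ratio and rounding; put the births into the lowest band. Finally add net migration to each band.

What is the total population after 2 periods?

39505

— Period 1 —
Births: 5400 × 0.058 = 313
15–29: 12100 × 0.979 = 11846
30–44: 5400 × 0.99 = 5346
45–59: 21800 × 0.992 = 21626
60–74: 12700 × 0.959 = 12179
Net migration: 0–14 + 150 → 463; 15–29 + 100 → 11946; 30–44 + 70 → 5416; 45–59 + 20 → 21646; 60–74 + 60 → 12239
End of period: [463, 11946, 5416, 21646, 12239]
— Period 2 —
Births: 11946 × 0.058 = 693
15–29: 463 × 0.979 = 453
30–44: 11946 × 0.99 = 11827
45–59: 5416 × 0.992 = 5373
60–74: 21646 × 0.959 = 20759
Net migration: 0–14 + 150 → 843; 15–29 + 100 → 553; 30–44 + 70 → 11897; 45–59 + 20 → 5393; 60–74 + 60 → 20819
End of period: [843, 553, 11897, 5393, 20819]
Total after period 2: 843 + 553 + 11897 + 5393 + 20819 = 39505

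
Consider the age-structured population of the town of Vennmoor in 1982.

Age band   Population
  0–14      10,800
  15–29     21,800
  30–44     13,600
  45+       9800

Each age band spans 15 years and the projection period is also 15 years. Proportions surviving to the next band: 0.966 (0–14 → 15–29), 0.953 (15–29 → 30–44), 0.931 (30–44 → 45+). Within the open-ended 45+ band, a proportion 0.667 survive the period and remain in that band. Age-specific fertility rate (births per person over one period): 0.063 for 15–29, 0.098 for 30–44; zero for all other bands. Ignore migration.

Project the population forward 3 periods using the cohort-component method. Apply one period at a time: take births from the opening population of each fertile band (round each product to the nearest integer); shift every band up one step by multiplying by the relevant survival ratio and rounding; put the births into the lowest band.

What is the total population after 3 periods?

(Groups numbered youngest = 1 to oldest = 4.)
Period 1.
Births: 21800 × 0.063 = 1373, 13600 × 0.098 = 1333 ⇒ total 2706
Group 2: 10800 × 0.966 = 10433
Group 3: 21800 × 0.953 = 20775
Group 4: 13600 × 0.931 + 9800 × 0.667 = 12662 + 6537 = 19199
→ [2706, 10433, 20775, 19199]
Period 2.
Births: 10433 × 0.063 = 657, 20775 × 0.098 = 2036 ⇒ total 2693
Group 2: 2706 × 0.966 = 2614
Group 3: 10433 × 0.953 = 9943
Group 4: 20775 × 0.931 + 19199 × 0.667 = 19342 + 12806 = 32148
→ [2693, 2614, 9943, 32148]
Period 3.
Births: 2614 × 0.063 = 165, 9943 × 0.098 = 974 ⇒ total 1139
Group 2: 2693 × 0.966 = 2601
Group 3: 2614 × 0.953 = 2491
Group 4: 9943 × 0.931 + 32148 × 0.667 = 9257 + 21443 = 30700
→ [1139, 2601, 2491, 30700]
Total after period 3: 1139 + 2601 + 2491 + 30700 = 36931

36931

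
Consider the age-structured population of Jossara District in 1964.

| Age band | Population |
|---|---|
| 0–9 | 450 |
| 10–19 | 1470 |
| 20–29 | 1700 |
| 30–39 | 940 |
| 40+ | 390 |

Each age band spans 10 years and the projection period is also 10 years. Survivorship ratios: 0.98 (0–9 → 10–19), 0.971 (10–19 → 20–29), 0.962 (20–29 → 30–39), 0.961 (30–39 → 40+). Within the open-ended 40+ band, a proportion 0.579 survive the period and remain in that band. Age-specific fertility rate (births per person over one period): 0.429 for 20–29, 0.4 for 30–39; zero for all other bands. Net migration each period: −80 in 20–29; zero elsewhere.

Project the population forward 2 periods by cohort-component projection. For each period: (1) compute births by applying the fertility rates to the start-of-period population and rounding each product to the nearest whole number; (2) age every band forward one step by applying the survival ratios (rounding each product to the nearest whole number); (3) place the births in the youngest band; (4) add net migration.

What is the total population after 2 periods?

6184

[period 1]
Births: 1700 * 0.429 = 729 ; 940 * 0.4 = 376 ⇒ total 1105
10–19: 450 * 0.98 = 441
20–29: 1470 * 0.971 = 1427
30–39: 1700 * 0.962 = 1635
40+: 940 * 0.961 + 390 * 0.579 = 903 + 226 = 1129
Net migration: 20–29 − 80 → 1347
End of period: [1105, 441, 1347, 1635, 1129]
[period 2]
Births: 1347 * 0.429 = 578 ; 1635 * 0.4 = 654 ⇒ total 1232
10–19: 1105 * 0.98 = 1083
20–29: 441 * 0.971 = 428
30–39: 1347 * 0.962 = 1296
40+: 1635 * 0.961 + 1129 * 0.579 = 1571 + 654 = 2225
Net migration: 20–29 − 80 → 348
End of period: [1232, 1083, 348, 1296, 2225]
Total after period 2: 1232 + 1083 + 348 + 1296 + 2225 = 6184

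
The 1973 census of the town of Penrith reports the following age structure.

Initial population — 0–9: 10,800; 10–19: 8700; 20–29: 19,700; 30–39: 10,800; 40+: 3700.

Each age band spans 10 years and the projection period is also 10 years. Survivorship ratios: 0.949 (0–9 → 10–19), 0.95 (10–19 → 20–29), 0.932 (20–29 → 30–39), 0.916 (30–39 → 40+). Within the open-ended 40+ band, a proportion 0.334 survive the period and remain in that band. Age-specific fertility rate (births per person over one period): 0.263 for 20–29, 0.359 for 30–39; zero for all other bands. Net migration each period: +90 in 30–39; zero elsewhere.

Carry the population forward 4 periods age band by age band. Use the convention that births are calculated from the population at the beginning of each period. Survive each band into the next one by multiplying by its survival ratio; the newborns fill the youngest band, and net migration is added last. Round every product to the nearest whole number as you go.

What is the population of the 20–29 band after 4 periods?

Numbering the groups 1..5 from youngest to oldest:
Period 1:
Births: 19700 × 0.263 = 5181, 10800 × 0.359 = 3877 → total 9058
Group 2: 10800 × 0.949 = 10249
Group 3: 8700 × 0.95 = 8265
Group 4: 19700 × 0.932 = 18360
Group 5: 10800 × 0.916 + 3700 × 0.334 = 9893 + 1236 = 11129
Net migration: Group 4 + 90 → 18450
End of period: [9058, 10249, 8265, 18450, 11129]
Period 2:
Births: 8265 × 0.263 = 2174, 18450 × 0.359 = 6624 → total 8798
Group 2: 9058 × 0.949 = 8596
Group 3: 10249 × 0.95 = 9737
Group 4: 8265 × 0.932 = 7703
Group 5: 18450 × 0.916 + 11129 × 0.334 = 16900 + 3717 = 20617
Net migration: Group 4 + 90 → 7793
End of period: [8798, 8596, 9737, 7793, 20617]
Period 3:
Births: 9737 × 0.263 = 2561, 7793 × 0.359 = 2798 → total 5359
Group 2: 8798 × 0.949 = 8349
Group 3: 8596 × 0.95 = 8166
Group 4: 9737 × 0.932 = 9075
Group 5: 7793 × 0.916 + 20617 × 0.334 = 7138 + 6886 = 14024
Net migration: Group 4 + 90 → 9165
End of period: [5359, 8349, 8166, 9165, 14024]
Period 4:
Births: 8166 × 0.263 = 2148, 9165 × 0.359 = 3290 → total 5438
Group 2: 5359 × 0.949 = 5086
Group 3: 8349 × 0.95 = 7932
Group 4: 8166 × 0.932 = 7611
Group 5: 9165 × 0.916 + 14024 × 0.334 = 8395 + 4684 = 13079
Net migration: Group 4 + 90 → 7701
End of period: [5438, 5086, 7932, 7701, 13079]

7932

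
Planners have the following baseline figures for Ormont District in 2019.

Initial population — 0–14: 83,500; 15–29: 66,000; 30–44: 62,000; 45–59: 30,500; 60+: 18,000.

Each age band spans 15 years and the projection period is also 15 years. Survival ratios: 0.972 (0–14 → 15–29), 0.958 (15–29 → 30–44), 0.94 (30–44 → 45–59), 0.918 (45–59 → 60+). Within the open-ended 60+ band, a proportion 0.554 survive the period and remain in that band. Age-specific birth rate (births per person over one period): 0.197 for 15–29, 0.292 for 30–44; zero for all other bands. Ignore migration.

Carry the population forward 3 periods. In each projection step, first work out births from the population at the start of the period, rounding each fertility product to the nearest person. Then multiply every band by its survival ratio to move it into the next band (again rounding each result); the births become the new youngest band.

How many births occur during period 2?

After projecting period 1:
Births: 66000 × 0.197 = 13002 ; 62000 × 0.292 = 18104 → total 31106
15–29: 83500 × 0.972 = 81162
30–44: 66000 × 0.958 = 63228
45–59: 62000 × 0.94 = 58280
60+: 30500 × 0.918 + 18000 × 0.554 = 27999 + 9972 = 37971
Population now: 0–14=31106, 15–29=81162, 30–44=63228, 45–59=58280, 60+=37971
After projecting period 2:
Births: 81162 × 0.197 = 15989 ; 63228 × 0.292 = 18463 → total 34452
15–29: 31106 × 0.972 = 30235
30–44: 81162 × 0.958 = 77753
45–59: 63228 × 0.94 = 59434
60+: 58280 × 0.918 + 37971 × 0.554 = 53501 + 21036 = 74537
Population now: 0–14=34452, 15–29=30235, 30–44=77753, 45–59=59434, 60+=74537

34452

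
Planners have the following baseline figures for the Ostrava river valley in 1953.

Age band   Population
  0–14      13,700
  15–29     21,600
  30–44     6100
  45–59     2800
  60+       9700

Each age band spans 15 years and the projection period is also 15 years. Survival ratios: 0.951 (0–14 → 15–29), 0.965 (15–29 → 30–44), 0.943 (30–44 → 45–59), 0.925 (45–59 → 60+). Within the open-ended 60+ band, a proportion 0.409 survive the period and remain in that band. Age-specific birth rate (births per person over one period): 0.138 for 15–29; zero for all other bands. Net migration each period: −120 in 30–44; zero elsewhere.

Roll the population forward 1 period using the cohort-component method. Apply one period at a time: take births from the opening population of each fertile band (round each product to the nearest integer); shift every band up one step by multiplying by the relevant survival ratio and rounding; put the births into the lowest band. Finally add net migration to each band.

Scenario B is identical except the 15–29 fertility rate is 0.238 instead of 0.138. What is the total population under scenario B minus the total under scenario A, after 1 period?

Period 1.
Births: 21600 * 0.138 = 2981
15–29: 13700 * 0.951 = 13029
30–44: 21600 * 0.965 = 20844
45–59: 6100 * 0.943 = 5752
60+: 2800 * 0.925 + 9700 * 0.409 = 2590 + 3967 = 6557
Net migration: 30–44 − 120 → 20724
→ [2981, 13029, 20724, 5752, 6557]
Scenario A total after 1 period: 49043
Scenario B projection —
Period 1.
Births: 21600 * 0.238 = 5141
15–29: 13700 * 0.951 = 13029
30–44: 21600 * 0.965 = 20844
45–59: 6100 * 0.943 = 5752
60+: 2800 * 0.925 + 9700 * 0.409 = 2590 + 3967 = 6557
Net migration: 30–44 − 120 → 20724
→ [5141, 13029, 20724, 5752, 6557]
Scenario B total after 1 period: 51203
Difference B − A = 51203 − 49043 = 2160

2160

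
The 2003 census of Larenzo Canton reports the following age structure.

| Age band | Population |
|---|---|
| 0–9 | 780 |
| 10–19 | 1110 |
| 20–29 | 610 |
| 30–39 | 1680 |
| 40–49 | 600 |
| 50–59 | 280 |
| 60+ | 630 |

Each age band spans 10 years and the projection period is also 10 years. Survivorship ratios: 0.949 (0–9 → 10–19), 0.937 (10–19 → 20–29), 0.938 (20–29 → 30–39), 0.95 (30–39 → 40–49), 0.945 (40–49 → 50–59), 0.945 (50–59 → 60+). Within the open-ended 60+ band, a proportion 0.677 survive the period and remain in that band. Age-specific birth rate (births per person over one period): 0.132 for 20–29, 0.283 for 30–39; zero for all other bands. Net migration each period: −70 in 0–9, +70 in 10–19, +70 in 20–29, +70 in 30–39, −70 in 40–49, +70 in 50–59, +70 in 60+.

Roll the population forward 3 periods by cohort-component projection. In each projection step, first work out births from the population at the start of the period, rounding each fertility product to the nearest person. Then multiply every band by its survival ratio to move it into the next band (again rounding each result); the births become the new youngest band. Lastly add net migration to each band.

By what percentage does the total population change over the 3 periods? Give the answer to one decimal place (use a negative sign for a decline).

Period 1:
Births: 610 × 0.132 = 81, 1680 × 0.283 = 475 → 556
10–19: 780 × 0.949 = 740
20–29: 1110 × 0.937 = 1040
30–39: 610 × 0.938 = 572
40–49: 1680 × 0.95 = 1596
50–59: 600 × 0.945 = 567
60+: 280 × 0.945 + 630 × 0.677 = 265 + 427 = 692
Net migration: 0–9 − 70 → 486; 10–19 + 70 → 810; 20–29 + 70 → 1110; 30–39 + 70 → 642; 40–49 − 70 → 1526; 50–59 + 70 → 637; 60+ + 70 → 762
End of period: [486, 810, 1110, 642, 1526, 637, 762]
Period 2:
Births: 1110 × 0.132 = 147, 642 × 0.283 = 182 → 329
10–19: 486 × 0.949 = 461
20–29: 810 × 0.937 = 759
30–39: 1110 × 0.938 = 1041
40–49: 642 × 0.95 = 610
50–59: 1526 × 0.945 = 1442
60+: 637 × 0.945 + 762 × 0.677 = 602 + 516 = 1118
Net migration: 0–9 − 70 → 259; 10–19 + 70 → 531; 20–29 + 70 → 829; 30–39 + 70 → 1111; 40–49 − 70 → 540; 50–59 + 70 → 1512; 60+ + 70 → 1188
End of period: [259, 531, 829, 1111, 540, 1512, 1188]
Period 3:
Births: 829 × 0.132 = 109, 1111 × 0.283 = 314 → 423
10–19: 259 × 0.949 = 246
20–29: 531 × 0.937 = 498
30–39: 829 × 0.938 = 778
40–49: 1111 × 0.95 = 1055
50–59: 540 × 0.945 = 510
60+: 1512 × 0.945 + 1188 × 0.677 = 1429 + 804 = 2233
Net migration: 0–9 − 70 → 353; 10–19 + 70 → 316; 20–29 + 70 → 568; 30–39 + 70 → 848; 40–49 − 70 → 985; 50–59 + 70 → 580; 60+ + 70 → 2303
End of period: [353, 316, 568, 848, 985, 580, 2303]
Total: 5690 → 5953; change = 263; percentage change = 4.6%

4.6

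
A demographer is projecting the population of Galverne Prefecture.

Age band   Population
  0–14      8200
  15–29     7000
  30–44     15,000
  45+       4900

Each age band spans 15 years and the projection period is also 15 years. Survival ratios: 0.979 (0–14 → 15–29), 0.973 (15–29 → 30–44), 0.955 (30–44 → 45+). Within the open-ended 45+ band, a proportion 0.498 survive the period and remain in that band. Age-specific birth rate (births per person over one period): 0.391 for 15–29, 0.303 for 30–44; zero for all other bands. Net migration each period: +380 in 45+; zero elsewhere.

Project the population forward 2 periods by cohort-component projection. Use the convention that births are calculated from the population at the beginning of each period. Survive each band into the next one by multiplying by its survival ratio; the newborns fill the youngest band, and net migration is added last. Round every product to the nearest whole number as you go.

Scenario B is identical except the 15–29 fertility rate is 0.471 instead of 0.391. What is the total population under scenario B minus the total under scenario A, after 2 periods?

1190

— Period 1 —
Births: 7000 * 0.391 = 2737, 15000 * 0.303 = 4545 → 7282
15–29: 8200 * 0.979 = 8028
30–44: 7000 * 0.973 = 6811
45+: 15000 * 0.955 + 4900 * 0.498 = 14325 + 2440 = 16765
Net migration: 45+ + 380 → 17145
End of period: [7282, 8028, 6811, 17145]
— Period 2 —
Births: 8028 * 0.391 = 3139, 6811 * 0.303 = 2064 → 5203
15–29: 7282 * 0.979 = 7129
30–44: 8028 * 0.973 = 7811
45+: 6811 * 0.955 + 17145 * 0.498 = 6505 + 8538 = 15043
Net migration: 45+ + 380 → 15423
End of period: [5203, 7129, 7811, 15423]
Scenario A total after 2 periods: 35566
Scenario B projection —
— Period 1 —
Births: 7000 * 0.471 = 3297, 15000 * 0.303 = 4545 → 7842
15–29: 8200 * 0.979 = 8028
30–44: 7000 * 0.973 = 6811
45+: 15000 * 0.955 + 4900 * 0.498 = 14325 + 2440 = 16765
Net migration: 45+ + 380 → 17145
End of period: [7842, 8028, 6811, 17145]
— Period 2 —
Births: 8028 * 0.471 = 3781, 6811 * 0.303 = 2064 → 5845
15–29: 7842 * 0.979 = 7677
30–44: 8028 * 0.973 = 7811
45+: 6811 * 0.955 + 17145 * 0.498 = 6505 + 8538 = 15043
Net migration: 45+ + 380 → 15423
End of period: [5845, 7677, 7811, 15423]
Scenario B total after 2 periods: 36756
Difference B − A = 36756 − 35566 = 1190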